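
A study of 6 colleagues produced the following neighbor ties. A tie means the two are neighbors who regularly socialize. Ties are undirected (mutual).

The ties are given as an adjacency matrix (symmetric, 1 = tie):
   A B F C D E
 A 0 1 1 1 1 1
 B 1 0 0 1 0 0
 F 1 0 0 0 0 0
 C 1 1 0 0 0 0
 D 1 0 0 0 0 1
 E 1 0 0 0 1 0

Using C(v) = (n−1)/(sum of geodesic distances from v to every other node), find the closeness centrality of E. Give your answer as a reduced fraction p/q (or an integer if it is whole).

5/8

Distances from E: A:1, B:2, C:2, D:1, F:2. Sum = 8.
n = 6, so closeness = 5/8.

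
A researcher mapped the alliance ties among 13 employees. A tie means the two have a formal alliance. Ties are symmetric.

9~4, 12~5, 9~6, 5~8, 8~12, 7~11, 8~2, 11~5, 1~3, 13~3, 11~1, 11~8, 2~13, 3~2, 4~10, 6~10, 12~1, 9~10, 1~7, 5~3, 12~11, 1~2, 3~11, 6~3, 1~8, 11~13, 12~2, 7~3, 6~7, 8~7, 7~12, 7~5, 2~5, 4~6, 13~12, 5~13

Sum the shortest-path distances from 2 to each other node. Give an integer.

21

Distances from 2: 1:1, 3:1, 4:3, 5:1, 6:2, 7:2, 8:1, 9:3, 10:3, 11:2, 12:1, 13:1.
Sum = 1 + 1 + 3 + 1 + 2 + 2 + 1 + 3 + 3 + 2 + 1 + 1 = 21.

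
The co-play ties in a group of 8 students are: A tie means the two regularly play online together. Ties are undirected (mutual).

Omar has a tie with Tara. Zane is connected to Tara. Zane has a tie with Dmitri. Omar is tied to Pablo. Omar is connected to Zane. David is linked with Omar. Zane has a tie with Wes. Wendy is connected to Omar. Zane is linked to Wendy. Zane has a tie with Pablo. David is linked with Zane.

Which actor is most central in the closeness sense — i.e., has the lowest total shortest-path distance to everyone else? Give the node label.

Farness (sum of distances to all others) for each node — David:12, Dmitri:13, Omar:9, Pablo:12, Tara:12, Wendy:12, Wes:13, Zane:7.
The smallest farness is 7, for Zane, so Zane has the highest closeness.

Zane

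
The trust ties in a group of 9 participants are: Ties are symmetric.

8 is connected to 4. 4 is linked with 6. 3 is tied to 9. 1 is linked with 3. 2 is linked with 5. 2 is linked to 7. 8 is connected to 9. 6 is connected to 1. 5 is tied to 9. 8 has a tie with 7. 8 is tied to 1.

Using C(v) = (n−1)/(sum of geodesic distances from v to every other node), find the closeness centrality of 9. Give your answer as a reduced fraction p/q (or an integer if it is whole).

Distances from 9: 1:2, 2:2, 3:1, 4:2, 5:1, 6:3, 7:2, 8:1. Sum = 14.
n = 9, so closeness = 8/14 = 4/7.

4/7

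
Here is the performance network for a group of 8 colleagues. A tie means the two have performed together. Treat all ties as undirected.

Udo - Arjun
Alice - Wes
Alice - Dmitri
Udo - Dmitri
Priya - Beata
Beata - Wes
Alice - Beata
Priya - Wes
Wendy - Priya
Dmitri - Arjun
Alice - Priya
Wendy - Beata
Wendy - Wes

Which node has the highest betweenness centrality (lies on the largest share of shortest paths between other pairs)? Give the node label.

Unnormalized betweenness of each node: Alice:12, Arjun:0, Beata:4/3, Dmitri:10, Priya:4/3, Udo:0, Wendy:0, Wes:4/3.
Alice has the largest value, 12, making it the main broker — the node through which the most shortest paths run.

Alice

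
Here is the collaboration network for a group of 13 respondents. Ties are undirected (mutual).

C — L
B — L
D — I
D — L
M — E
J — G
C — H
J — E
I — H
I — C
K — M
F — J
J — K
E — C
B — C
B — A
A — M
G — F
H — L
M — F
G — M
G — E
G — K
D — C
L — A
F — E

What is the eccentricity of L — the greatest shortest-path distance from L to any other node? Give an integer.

3

Distances from L: A:1, B:1, C:1, D:1, E:2, F:3, G:3, H:1, I:2, J:3, K:3, M:2.
The largest is 3 (to G, F, J, and K), so the eccentricity of L is 3.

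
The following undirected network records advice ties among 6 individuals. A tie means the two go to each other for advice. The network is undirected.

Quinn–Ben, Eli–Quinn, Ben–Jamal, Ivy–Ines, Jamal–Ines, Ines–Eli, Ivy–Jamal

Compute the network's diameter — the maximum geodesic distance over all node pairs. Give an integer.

Eccentricity of each node (its greatest distance to any other): Ben:2, Eli:2, Ines:2, Ivy:3, Jamal:2, Quinn:3.
The maximum eccentricity is 3, realized for instance by the pair Quinn–Ivy via Quinn – Eli – Ines – Ivy. So the diameter is 3.

3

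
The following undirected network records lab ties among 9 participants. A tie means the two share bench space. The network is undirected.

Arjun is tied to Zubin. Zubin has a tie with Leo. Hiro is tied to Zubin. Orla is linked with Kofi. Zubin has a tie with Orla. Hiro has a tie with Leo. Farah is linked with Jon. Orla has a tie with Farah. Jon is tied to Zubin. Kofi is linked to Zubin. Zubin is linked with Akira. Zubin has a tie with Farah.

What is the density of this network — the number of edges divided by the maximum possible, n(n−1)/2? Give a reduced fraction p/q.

There are 12 edges and 9 nodes, so the maximum possible is C(9,2) = 36.
Density = 12/36 = 1/3.

1/3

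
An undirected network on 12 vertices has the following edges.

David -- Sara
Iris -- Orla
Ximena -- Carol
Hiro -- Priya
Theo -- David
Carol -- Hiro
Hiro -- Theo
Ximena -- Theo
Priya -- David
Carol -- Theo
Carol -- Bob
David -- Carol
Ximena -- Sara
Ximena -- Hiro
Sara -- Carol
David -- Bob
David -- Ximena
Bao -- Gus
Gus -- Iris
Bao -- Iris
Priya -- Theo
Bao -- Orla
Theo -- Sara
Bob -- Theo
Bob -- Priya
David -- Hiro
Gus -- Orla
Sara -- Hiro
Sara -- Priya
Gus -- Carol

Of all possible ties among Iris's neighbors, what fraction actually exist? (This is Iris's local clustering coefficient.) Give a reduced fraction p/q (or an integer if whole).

1

Iris's neighbors: Bao, Gus, and Orla (k = 3).
Possible neighbor pairs: C(3,2) = 3. Edges among them: Bao–Gus, Bao–Orla, Gus–Orla → e = 3.
Clustering(Iris) = 3/3 = 1.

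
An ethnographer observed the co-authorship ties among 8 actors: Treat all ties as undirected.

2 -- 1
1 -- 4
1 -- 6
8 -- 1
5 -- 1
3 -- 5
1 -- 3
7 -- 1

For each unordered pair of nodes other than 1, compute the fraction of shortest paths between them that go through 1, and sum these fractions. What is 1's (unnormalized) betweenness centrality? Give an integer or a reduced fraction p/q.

20

Pairs whose geodesics pass through 1 — 3–2: 1; 3–8: 1; 3–6: 1; 3–7: 1; 3–4: 1; 2–5: 1; 2–8: 1; 2–6: 1; 2–7: 1; 2–4: 1; 5–8: 1; 5–6: 1; 5–7: 1; 5–4: 1 … (+6 more pairs).
All other pairs contribute 0.
Summing the contributions gives betweenness(1) = 20.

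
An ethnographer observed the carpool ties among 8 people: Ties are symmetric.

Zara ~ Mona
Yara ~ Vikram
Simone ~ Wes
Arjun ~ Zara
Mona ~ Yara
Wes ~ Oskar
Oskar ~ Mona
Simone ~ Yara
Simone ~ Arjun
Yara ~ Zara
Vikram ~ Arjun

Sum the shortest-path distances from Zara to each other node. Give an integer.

Distances from Zara: Arjun:1, Mona:1, Oskar:2, Simone:2, Vikram:2, Wes:3, Yara:1.
Sum = 1 + 1 + 2 + 2 + 2 + 3 + 1 = 12.

12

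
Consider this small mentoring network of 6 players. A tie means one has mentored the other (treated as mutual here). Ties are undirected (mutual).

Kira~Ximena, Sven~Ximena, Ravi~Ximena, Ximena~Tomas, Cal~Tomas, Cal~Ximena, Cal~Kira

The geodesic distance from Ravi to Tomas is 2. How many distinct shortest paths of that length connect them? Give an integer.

The shortest distance is 2, and the only length-2 path is Ravi–Ximena–Tomas. So there is exactly 1 shortest path.

1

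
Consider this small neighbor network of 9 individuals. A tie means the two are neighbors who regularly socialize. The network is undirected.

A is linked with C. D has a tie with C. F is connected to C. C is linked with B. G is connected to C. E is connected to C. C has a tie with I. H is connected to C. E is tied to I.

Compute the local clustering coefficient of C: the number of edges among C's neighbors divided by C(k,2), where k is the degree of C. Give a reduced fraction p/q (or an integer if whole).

C's neighbors: A, B, D, E, F, G, H, and I (k = 8).
Possible neighbor pairs: C(8,2) = 28. Edges among them: E–I → e = 1.
Clustering(C) = 1/28.

1/28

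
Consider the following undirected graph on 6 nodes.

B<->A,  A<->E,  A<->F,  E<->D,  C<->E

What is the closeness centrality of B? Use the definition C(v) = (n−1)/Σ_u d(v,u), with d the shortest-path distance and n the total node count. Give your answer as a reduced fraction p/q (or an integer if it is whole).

Distances from B: A:1, C:3, D:3, E:2, F:2. Sum = 11.
n = 6, so closeness = 5/11.

5/11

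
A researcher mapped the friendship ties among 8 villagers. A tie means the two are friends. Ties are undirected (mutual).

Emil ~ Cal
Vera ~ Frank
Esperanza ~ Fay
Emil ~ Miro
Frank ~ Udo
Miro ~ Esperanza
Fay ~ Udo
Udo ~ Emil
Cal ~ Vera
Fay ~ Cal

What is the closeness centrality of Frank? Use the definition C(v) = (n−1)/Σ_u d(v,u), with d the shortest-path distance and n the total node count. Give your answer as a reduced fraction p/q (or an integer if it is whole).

Distances from Frank: Cal:2, Emil:2, Esperanza:3, Fay:2, Miro:3, Udo:1, Vera:1. Sum = 14.
n = 8, so closeness = 7/14 = 1/2.

1/2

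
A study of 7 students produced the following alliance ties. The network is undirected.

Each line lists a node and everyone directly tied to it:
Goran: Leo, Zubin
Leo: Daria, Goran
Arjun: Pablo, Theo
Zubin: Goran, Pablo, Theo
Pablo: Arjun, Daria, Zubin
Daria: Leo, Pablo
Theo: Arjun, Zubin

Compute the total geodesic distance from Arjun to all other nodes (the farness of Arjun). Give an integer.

12

Distances from Arjun: Daria:2, Goran:3, Leo:3, Pablo:1, Theo:1, Zubin:2.
Sum = 2 + 3 + 3 + 1 + 1 + 2 = 12.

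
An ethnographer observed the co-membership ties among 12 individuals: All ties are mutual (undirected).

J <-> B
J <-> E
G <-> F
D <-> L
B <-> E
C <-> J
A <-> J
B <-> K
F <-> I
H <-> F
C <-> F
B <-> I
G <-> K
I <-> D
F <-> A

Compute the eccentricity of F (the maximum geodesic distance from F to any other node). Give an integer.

3

Distances from F: A:1, B:2, C:1, D:2, E:3, G:1, H:1, I:1, J:2, K:2, L:3.
The largest is 3 (to E and L), so the eccentricity of F is 3.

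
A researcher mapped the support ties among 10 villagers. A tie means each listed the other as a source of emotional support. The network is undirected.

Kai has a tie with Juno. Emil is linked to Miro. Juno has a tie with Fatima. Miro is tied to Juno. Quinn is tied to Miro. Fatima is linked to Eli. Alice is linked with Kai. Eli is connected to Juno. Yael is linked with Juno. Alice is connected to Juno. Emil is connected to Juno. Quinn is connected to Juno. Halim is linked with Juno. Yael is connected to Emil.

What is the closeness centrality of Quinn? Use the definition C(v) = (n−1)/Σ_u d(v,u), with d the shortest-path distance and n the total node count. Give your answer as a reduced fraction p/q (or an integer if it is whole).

9/16

Distances from Quinn: Alice:2, Eli:2, Emil:2, Fatima:2, Halim:2, Juno:1, Kai:2, Miro:1, Yael:2. Sum = 16.
n = 10, so closeness = 9/16.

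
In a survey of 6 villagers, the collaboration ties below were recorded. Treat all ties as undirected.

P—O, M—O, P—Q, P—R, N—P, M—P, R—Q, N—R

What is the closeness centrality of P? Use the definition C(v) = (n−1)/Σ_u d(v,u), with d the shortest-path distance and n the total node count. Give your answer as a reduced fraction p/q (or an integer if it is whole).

1

Distances from P: M:1, N:1, O:1, Q:1, R:1. Sum = 5.
n = 6, so closeness = 5/5 = 1.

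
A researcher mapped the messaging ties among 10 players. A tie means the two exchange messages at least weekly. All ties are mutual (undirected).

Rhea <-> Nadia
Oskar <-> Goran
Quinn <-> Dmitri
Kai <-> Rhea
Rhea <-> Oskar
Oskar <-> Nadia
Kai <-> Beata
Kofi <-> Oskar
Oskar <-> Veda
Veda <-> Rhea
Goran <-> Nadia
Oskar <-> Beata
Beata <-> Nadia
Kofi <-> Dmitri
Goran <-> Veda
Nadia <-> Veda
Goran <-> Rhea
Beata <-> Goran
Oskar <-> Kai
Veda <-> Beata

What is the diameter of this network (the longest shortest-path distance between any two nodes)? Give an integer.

Eccentricity of each node (its greatest distance to any other): Beata:4, Dmitri:3, Goran:4, Kai:4, Kofi:2, Nadia:4, Oskar:3, Quinn:4, Rhea:4, Veda:4.
The maximum eccentricity is 4, realized for instance by the pair Kai–Quinn via Kai – Oskar – Kofi – Dmitri – Quinn. So the diameter is 4.

4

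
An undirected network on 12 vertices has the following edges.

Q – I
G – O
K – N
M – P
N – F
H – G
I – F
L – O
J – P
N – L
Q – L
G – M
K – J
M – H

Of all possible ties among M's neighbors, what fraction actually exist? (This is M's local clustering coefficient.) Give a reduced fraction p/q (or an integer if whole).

1/3

M's neighbors: G, H, and P (k = 3).
Possible neighbor pairs: C(3,2) = 3. Edges among them: G–H → e = 1.
Clustering(M) = 1/3.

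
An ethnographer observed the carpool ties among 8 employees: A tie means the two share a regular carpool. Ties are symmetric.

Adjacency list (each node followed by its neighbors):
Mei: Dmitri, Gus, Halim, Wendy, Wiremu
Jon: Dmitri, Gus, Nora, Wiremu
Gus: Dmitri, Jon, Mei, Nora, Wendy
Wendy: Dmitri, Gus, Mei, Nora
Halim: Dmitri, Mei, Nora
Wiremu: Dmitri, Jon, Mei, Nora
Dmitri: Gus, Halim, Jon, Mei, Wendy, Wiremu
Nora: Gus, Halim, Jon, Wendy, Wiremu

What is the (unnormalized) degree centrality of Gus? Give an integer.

5

Gus is directly tied to Dmitri, Jon, Mei, Nora, and Wendy. That is 5 neighbors, so the degree of Gus is 5.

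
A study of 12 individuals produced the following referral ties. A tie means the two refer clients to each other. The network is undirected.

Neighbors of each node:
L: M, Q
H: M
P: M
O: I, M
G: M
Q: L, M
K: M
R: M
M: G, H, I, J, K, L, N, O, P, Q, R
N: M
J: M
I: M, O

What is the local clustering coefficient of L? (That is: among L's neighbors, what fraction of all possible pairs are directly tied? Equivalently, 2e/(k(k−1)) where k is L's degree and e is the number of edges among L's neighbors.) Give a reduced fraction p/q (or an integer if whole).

1

L's neighbors: M and Q (k = 2).
Possible neighbor pairs: C(2,2) = 1. Edges among them: M–Q → e = 1.
Clustering(L) = 1/1.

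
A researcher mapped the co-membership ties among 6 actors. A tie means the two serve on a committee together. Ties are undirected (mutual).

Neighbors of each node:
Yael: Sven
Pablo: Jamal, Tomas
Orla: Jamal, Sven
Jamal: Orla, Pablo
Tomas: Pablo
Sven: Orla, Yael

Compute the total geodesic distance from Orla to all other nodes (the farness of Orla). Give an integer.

9

Distances from Orla: Jamal:1, Pablo:2, Sven:1, Tomas:3, Yael:2.
Sum = 1 + 2 + 1 + 3 + 2 = 9.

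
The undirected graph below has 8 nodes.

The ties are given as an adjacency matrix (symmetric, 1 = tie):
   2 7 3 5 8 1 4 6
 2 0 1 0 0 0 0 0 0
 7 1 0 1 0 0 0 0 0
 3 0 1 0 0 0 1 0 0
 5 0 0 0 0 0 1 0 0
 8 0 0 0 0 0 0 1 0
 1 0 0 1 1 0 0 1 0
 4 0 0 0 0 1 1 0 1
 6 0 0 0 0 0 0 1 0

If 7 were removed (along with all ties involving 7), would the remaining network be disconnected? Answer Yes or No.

Removing 7 leaves {2} with no path to {1, 3, 4, 5, 6, and 8}, so the network splits into 2 components. 7 is a cut vertex.

Yes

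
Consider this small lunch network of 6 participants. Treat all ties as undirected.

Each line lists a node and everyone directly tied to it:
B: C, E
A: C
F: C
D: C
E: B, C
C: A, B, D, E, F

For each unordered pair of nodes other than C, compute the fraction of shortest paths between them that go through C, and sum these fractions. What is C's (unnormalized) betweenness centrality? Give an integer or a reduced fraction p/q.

9

Pairs whose geodesics pass through C — A–E: 1; A–B: 1; A–D: 1; A–F: 1; E–D: 1; E–F: 1; B–D: 1; B–F: 1; D–F: 1.
All other pairs contribute 0.
Summing the contributions gives betweenness(C) = 9.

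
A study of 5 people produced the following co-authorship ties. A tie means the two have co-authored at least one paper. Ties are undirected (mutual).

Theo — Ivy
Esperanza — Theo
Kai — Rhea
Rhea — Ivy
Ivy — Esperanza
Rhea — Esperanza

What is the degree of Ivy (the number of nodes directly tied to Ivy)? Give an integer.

3

Ivy is directly tied to Esperanza, Rhea, and Theo. That is 3 neighbors, so the degree of Ivy is 3.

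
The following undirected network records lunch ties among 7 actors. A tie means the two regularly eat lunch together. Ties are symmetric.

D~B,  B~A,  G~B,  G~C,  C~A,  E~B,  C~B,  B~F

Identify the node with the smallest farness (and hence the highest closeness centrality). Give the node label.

B

Farness (sum of distances to all others) for each node — A:10, B:6, C:9, D:11, E:11, F:11, G:10.
The smallest farness is 6, for B, so B has the highest closeness.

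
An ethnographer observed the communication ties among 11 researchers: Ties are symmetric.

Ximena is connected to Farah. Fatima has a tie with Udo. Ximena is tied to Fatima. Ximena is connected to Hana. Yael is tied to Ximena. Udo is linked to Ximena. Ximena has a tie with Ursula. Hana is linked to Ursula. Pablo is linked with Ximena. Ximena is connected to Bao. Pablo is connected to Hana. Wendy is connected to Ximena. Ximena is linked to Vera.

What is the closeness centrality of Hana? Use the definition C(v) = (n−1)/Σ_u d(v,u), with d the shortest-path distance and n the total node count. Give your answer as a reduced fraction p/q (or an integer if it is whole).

Distances from Hana: Bao:2, Farah:2, Fatima:2, Pablo:1, Udo:2, Ursula:1, Vera:2, Wendy:2, Ximena:1, Yael:2. Sum = 17.
n = 11, so closeness = 10/17.

10/17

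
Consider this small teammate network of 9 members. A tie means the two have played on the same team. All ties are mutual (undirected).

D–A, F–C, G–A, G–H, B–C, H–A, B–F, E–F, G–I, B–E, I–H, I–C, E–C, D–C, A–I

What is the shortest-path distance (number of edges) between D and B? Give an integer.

2

One shortest route is D – C – B, which uses 2 edges, and D and B are not directly tied, so nothing shorter exists. So d(D,B) = 2.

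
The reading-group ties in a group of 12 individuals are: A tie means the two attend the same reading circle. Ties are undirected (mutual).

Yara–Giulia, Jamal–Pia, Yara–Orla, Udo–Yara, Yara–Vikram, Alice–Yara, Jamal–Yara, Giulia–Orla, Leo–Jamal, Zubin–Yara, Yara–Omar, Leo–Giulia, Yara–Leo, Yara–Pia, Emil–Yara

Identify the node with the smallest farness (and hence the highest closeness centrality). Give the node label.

Yara

Farness (sum of distances to all others) for each node — Alice:21, Emil:21, Giulia:19, Jamal:19, Leo:19, Omar:21, Orla:20, Pia:20, Udo:21, Vikram:21, Yara:11, Zubin:21.
The smallest farness is 11, for Yara, so Yara has the highest closeness.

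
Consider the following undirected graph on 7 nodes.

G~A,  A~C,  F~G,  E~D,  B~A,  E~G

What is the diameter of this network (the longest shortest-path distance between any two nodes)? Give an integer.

Eccentricity of each node (its greatest distance to any other): A:3, B:4, C:4, D:4, E:3, F:3, G:2.
The maximum eccentricity is 4, realized for instance by the pair C–D via C – A – G – E – D. So the diameter is 4.

4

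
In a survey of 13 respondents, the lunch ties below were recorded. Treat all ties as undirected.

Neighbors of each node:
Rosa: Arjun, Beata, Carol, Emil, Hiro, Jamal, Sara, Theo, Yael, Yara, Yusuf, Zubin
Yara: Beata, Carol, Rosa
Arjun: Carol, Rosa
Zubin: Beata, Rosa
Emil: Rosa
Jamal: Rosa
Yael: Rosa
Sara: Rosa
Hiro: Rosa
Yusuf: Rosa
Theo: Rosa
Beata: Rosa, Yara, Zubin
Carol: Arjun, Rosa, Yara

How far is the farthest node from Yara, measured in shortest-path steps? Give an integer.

2

Distances from Yara: Arjun:2, Beata:1, Carol:1, Emil:2, Hiro:2, Jamal:2, Rosa:1, Sara:2, Theo:2, Yael:2, Yusuf:2, Zubin:2.
The largest is 2 (to Arjun, Yusuf, Jamal, Emil, Yael, Zubin, Hiro, Sara, and Theo), so the eccentricity of Yara is 2.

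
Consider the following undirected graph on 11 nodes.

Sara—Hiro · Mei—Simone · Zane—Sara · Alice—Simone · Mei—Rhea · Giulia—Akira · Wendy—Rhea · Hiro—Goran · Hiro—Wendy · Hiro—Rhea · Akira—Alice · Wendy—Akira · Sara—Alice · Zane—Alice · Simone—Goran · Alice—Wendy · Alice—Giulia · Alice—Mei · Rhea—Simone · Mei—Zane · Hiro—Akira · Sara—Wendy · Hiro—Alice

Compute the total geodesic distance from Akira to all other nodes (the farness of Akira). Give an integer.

16

Distances from Akira: Alice:1, Giulia:1, Goran:2, Hiro:1, Mei:2, Rhea:2, Sara:2, Simone:2, Wendy:1, Zane:2.
Sum = 1 + 1 + 2 + 1 + 2 + 2 + 2 + 2 + 1 + 2 = 16.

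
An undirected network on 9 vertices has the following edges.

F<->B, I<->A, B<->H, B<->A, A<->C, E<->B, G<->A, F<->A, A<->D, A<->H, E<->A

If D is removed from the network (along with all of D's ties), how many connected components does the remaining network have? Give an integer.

D's neighbors (A) remain reachable from one another through other ties, so the rest of the network stays in one piece.

1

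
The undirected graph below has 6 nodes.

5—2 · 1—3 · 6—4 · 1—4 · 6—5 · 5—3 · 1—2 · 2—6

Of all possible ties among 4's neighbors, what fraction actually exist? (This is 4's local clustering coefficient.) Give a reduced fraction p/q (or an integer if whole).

4's neighbors: 1 and 6 (k = 2).
Possible neighbor pairs: C(2,2) = 1. Edges among them: none → e = 0.
Clustering(4) = 0/1.

0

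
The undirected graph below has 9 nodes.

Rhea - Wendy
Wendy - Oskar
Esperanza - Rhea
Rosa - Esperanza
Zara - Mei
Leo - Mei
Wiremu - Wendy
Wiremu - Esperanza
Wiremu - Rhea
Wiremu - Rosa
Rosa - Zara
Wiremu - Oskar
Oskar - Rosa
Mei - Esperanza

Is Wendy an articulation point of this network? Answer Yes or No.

Even without Wendy, every remaining node can still reach every other (the residual graph is connected), so Wendy is not a cut vertex.

No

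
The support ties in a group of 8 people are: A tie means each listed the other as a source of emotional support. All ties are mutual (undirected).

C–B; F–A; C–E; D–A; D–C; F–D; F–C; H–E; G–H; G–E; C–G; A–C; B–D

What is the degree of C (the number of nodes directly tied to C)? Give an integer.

C is directly tied to A, B, D, E, F, and G. That is 6 neighbors, so the degree of C is 6.

6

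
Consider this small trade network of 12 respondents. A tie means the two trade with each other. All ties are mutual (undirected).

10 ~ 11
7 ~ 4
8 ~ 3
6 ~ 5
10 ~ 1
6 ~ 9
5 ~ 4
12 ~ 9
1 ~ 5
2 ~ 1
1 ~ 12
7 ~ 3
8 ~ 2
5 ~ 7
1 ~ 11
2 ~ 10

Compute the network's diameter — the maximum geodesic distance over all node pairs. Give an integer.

Eccentricity of each node (its greatest distance to any other): 1:3, 2:3, 3:4, 4:3, 5:3, 6:4, 7:3, 8:4, 9:4, 10:3, 11:4, 12:4.
The maximum eccentricity is 4, realized for instance by the pair 8–9 via 8 – 2 – 1 – 12 – 9. So the diameter is 4.

4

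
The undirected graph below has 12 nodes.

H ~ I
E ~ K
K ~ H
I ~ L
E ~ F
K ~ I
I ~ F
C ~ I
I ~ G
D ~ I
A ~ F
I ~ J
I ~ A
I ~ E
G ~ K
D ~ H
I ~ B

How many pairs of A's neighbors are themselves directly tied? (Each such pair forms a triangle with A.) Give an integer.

1

A's neighbors: F and I.
Neighbor pairs that are themselves tied: A–F–I. Each forms one triangle with A, for 1 in total.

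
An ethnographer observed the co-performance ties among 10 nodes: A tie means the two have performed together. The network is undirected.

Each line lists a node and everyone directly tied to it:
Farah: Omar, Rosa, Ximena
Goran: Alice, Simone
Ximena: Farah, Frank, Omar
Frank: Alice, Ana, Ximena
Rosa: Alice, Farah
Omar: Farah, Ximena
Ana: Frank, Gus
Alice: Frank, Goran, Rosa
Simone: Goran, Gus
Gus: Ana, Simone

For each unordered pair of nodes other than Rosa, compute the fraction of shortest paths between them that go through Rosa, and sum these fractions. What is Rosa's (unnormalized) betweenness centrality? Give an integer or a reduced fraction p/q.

13/3

Pairs whose geodesics pass through Rosa — Farah–Simone: 1; Farah–Goran: 1; Farah–Alice: 1; Omar–Simone: 1/3; Omar–Goran: 1/2; Omar–Alice: 1/2.
All other pairs contribute 0.
Summing the contributions gives betweenness(Rosa) = 13/3.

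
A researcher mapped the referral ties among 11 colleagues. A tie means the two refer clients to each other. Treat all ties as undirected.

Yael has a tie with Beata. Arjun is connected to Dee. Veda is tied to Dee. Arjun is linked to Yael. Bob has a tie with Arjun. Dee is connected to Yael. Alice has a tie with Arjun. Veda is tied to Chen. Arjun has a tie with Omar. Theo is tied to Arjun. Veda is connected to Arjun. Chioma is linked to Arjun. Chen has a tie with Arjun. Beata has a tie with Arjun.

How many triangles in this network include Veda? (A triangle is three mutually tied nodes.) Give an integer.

2

Veda's neighbors: Arjun, Chen, and Dee.
Neighbor pairs that are themselves tied: Veda–Arjun–Chen; Veda–Arjun–Dee. Each forms one triangle with Veda, for 2 in total.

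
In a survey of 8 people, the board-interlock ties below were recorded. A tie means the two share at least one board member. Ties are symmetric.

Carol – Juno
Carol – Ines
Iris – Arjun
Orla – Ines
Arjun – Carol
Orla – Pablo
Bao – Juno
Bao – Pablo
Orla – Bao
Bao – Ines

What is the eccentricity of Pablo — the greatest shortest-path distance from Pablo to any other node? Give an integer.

5

Distances from Pablo: Arjun:4, Bao:1, Carol:3, Ines:2, Iris:5, Juno:2, Orla:1.
The largest is 5 (to Iris), so the eccentricity of Pablo is 5.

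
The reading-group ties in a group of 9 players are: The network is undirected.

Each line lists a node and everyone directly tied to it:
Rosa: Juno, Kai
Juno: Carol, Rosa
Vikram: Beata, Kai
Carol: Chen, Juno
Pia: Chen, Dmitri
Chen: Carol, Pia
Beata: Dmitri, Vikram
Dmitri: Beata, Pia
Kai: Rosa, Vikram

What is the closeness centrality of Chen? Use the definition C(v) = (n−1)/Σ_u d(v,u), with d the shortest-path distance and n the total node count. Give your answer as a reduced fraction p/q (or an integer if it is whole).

2/5

Distances from Chen: Beata:3, Carol:1, Dmitri:2, Juno:2, Kai:4, Pia:1, Rosa:3, Vikram:4. Sum = 20.
n = 9, so closeness = 8/20 = 2/5.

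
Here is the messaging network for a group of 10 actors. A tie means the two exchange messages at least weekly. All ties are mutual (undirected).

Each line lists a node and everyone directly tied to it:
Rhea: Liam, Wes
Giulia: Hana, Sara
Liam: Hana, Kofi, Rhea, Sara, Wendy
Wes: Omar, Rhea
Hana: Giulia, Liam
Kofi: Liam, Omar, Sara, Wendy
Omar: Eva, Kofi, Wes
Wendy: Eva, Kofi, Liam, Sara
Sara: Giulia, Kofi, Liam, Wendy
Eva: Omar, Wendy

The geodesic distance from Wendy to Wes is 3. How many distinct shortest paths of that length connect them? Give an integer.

The shortest distance is 3. The length-3 paths are: Wendy–Eva–Omar–Wes; Wendy–Kofi–Omar–Wes; Wendy–Liam–Rhea–Wes.
That gives 3 distinct shortest paths.

3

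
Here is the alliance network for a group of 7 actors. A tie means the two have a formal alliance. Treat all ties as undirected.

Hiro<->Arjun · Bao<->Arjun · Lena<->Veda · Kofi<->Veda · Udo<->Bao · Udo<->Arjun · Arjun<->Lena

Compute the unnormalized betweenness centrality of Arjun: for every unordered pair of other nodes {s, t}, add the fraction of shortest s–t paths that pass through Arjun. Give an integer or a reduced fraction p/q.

Pairs whose geodesics pass through Arjun — Hiro–Udo: 1; Hiro–Lena: 1; Hiro–Veda: 1; Hiro–Kofi: 1; Hiro–Bao: 1; Udo–Lena: 1; Udo–Veda: 1; Udo–Kofi: 1; Lena–Bao: 1; Veda–Bao: 1; Kofi–Bao: 1.
All other pairs contribute 0.
Summing the contributions gives betweenness(Arjun) = 11.

11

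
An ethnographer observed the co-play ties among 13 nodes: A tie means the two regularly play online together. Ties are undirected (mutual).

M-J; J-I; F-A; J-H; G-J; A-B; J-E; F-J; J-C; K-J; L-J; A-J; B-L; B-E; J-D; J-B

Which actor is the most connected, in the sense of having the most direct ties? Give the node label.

Degrees — A:3, B:4, C:1, D:1, E:2, F:2, G:1, H:1, I:1, J:12, K:1, L:2, M:1.
The maximum is 12, attained only by J.

J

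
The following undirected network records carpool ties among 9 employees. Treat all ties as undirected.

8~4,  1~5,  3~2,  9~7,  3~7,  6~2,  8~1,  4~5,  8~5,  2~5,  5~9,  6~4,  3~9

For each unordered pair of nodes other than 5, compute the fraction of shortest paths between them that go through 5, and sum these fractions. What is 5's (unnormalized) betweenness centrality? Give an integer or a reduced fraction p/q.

27/2

Pairs whose geodesics pass through 5 — 1–4: 1/2; 1–6: 2/3; 1–2: 1; 1–3: 2/2; 1–7: 1; 1–9: 1; 8–2: 1; 8–3: 2/2; 8–7: 1; 8–9: 1; 4–2: 1/2; 4–3: 2/3; 4–7: 1; 4–9: 1 … (+2 more pairs).
All other pairs contribute 0.
Summing the contributions gives betweenness(5) = 27/2.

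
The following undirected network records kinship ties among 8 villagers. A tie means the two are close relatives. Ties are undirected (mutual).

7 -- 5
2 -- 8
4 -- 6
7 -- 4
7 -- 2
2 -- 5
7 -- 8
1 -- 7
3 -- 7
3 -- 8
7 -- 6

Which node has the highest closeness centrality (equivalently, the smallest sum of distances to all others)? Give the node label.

7

Farness (sum of distances to all others) for each node — 1:13, 2:11, 3:12, 4:12, 5:12, 6:12, 7:7, 8:11.
The smallest farness is 7, for 7, so 7 has the highest closeness.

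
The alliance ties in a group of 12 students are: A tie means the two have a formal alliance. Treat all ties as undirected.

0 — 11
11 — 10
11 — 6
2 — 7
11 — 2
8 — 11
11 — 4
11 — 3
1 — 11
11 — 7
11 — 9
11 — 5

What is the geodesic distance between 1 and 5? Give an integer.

One shortest route is 1 – 11 – 5, which uses 2 edges, and 1 and 5 are not directly tied, so nothing shorter exists. So d(1,5) = 2.

2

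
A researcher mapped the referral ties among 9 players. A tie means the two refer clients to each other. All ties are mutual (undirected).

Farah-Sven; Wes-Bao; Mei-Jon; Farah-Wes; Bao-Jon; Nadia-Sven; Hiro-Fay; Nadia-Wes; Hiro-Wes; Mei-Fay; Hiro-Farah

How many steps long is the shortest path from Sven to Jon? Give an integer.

4

One shortest route is Sven – Nadia – Wes – Bao – Jon, which uses 4 edges, and at distance 3 from Sven we only reach {Bao, Fay}, which does not include Jon. So d(Sven,Jon) = 4.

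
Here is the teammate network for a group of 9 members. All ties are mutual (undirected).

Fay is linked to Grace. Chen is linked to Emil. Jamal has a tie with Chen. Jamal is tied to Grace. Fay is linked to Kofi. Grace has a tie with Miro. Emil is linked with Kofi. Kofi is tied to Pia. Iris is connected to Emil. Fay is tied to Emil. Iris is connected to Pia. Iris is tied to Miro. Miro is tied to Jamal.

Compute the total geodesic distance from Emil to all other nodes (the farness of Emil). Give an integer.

Distances from Emil: Chen:1, Fay:1, Grace:2, Iris:1, Jamal:2, Kofi:1, Miro:2, Pia:2.
Sum = 1 + 1 + 2 + 1 + 2 + 1 + 2 + 2 = 12.

12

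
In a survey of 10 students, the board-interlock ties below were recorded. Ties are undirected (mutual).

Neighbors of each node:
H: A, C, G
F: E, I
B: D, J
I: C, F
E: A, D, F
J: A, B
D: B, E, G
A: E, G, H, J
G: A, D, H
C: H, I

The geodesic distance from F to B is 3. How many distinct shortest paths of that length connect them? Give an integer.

The shortest distance is 3, and the only length-3 path is F–E–D–B. So there is exactly 1 shortest path.

1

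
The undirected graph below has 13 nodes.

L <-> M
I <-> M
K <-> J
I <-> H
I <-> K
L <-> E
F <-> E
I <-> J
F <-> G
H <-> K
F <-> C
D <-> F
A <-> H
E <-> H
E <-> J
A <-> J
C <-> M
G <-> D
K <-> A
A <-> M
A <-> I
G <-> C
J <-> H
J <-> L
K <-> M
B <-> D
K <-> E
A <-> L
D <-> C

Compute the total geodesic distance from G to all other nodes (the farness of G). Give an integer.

27

Distances from G: A:3, B:2, C:1, D:1, E:2, F:1, H:3, I:3, J:3, K:3, L:3, M:2.
Sum = 3 + 2 + 1 + 1 + 2 + 1 + 3 + 3 + 3 + 3 + 3 + 2 = 27.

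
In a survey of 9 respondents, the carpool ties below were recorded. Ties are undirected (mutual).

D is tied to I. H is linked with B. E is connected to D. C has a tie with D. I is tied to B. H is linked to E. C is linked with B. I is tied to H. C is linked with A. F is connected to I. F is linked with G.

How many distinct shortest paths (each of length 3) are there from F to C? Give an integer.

The shortest distance is 3. The length-3 paths are: F–I–B–C; F–I–D–C.
That gives 2 distinct shortest paths.

2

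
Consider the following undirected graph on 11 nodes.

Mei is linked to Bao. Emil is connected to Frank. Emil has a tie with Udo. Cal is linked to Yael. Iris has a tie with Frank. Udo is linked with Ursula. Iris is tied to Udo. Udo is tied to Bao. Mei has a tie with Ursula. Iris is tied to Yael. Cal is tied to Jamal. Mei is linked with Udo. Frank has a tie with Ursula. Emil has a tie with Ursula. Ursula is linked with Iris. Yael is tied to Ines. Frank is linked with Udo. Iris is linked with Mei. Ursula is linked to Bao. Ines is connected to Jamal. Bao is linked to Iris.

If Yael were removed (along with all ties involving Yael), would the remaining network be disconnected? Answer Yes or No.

Yes

Removing Yael leaves {Bao, Emil, Frank, Iris, Mei, Udo, and Ursula} with no path to {Cal, Ines, and Jamal}, so the network splits into 2 components. Yael is a cut vertex.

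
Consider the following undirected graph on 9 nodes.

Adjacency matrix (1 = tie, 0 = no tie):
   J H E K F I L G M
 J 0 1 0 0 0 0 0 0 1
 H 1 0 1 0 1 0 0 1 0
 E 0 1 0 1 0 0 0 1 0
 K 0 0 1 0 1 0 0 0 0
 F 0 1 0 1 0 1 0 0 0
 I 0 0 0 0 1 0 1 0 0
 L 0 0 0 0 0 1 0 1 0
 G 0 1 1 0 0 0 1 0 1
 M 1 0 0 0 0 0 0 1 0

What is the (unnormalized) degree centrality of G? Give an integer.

G is directly tied to E, H, L, and M. That is 4 neighbors, so the degree of G is 4.

4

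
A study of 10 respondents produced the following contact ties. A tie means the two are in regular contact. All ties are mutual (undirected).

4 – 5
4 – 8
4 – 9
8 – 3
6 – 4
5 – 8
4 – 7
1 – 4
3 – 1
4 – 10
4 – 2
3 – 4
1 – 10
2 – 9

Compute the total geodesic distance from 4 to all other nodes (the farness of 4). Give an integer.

Distances from 4: 1:1, 2:1, 3:1, 5:1, 6:1, 7:1, 8:1, 9:1, 10:1.
Sum = 1 + 1 + 1 + 1 + 1 + 1 + 1 + 1 + 1 = 9.

9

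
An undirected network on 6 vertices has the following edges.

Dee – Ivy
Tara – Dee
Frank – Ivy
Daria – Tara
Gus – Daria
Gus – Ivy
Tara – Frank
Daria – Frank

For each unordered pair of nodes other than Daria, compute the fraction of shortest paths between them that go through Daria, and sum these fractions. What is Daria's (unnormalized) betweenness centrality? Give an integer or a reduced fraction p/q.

3/2

Pairs whose geodesics pass through Daria — Gus–Tara: 1; Gus–Frank: 1/2.
All other pairs contribute 0.
Summing the contributions gives betweenness(Daria) = 3/2.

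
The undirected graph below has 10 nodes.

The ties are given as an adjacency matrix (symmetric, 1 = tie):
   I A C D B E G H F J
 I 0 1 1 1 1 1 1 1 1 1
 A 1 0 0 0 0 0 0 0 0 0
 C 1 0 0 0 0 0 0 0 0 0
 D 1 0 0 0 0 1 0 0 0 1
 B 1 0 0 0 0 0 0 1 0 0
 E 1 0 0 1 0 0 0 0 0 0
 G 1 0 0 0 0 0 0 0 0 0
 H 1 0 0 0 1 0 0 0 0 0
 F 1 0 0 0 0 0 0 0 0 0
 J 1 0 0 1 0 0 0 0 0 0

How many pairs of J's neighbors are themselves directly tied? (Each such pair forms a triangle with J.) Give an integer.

1

J's neighbors: D and I.
Neighbor pairs that are themselves tied: J–D–I. Each forms one triangle with J, for 1 in total.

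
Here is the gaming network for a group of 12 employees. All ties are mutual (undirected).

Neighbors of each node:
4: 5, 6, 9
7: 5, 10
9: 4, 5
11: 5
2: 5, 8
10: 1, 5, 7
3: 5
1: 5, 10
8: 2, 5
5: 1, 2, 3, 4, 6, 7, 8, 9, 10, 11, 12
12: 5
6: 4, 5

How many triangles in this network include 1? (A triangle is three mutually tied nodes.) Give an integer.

1

1's neighbors: 5 and 10.
Neighbor pairs that are themselves tied: 1–5–10. Each forms one triangle with 1, for 1 in total.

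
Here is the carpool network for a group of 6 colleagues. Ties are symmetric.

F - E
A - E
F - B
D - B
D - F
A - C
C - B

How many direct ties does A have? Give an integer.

2

A is directly tied to C and E. That is 2 neighbors, so the degree of A is 2.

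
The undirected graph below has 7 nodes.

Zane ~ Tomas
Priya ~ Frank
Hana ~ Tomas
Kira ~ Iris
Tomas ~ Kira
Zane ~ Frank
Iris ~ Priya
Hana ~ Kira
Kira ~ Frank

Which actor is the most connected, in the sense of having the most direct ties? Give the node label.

Degrees — Frank:3, Hana:2, Iris:2, Kira:4, Priya:2, Tomas:3, Zane:2.
The maximum is 4, attained only by Kira.

Kira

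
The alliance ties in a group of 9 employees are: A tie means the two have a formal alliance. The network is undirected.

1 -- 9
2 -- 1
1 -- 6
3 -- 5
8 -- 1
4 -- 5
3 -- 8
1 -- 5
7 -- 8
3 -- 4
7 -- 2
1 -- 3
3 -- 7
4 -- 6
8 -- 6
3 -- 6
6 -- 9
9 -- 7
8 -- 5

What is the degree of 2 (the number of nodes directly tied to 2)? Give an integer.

2

2 is directly tied to 1 and 7. That is 2 neighbors, so the degree of 2 is 2.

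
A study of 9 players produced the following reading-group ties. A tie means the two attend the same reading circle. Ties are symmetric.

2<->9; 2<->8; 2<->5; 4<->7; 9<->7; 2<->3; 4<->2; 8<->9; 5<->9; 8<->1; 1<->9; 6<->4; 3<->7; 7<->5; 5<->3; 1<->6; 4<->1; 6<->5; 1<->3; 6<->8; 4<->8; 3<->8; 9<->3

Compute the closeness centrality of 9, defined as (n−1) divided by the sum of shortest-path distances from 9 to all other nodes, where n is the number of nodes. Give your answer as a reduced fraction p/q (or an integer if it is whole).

Distances from 9: 1:1, 2:1, 3:1, 4:2, 5:1, 6:2, 7:1, 8:1. Sum = 10.
n = 9, so closeness = 8/10 = 4/5.

4/5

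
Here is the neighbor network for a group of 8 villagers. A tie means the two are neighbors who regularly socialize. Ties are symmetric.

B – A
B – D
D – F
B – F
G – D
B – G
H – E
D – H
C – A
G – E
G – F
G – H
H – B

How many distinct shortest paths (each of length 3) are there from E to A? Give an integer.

2

The shortest distance is 3. The length-3 paths are: E–G–B–A; E–H–B–A.
That gives 2 distinct shortest paths.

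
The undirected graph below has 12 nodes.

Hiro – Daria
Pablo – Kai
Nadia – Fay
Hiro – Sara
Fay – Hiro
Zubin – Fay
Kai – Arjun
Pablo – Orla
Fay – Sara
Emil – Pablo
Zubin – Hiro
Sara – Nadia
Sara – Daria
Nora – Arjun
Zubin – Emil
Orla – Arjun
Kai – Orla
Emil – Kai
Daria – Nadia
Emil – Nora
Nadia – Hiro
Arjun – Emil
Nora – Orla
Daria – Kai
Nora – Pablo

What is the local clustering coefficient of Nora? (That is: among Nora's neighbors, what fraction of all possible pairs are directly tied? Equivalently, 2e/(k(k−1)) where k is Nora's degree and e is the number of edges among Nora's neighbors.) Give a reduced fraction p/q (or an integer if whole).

Nora's neighbors: Arjun, Emil, Orla, and Pablo (k = 4).
Possible neighbor pairs: C(4,2) = 6. Edges among them: Arjun–Emil, Arjun–Orla, Emil–Pablo, Orla–Pablo → e = 4.
Clustering(Nora) = 4/6 = 2/3.

2/3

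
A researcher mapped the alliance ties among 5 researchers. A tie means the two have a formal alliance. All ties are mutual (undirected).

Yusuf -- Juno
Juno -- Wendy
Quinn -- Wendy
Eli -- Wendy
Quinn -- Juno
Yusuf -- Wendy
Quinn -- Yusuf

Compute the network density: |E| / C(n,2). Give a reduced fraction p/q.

7/10

There are 7 edges and 5 nodes, so the maximum possible is C(5,2) = 10.
Density = 7/10.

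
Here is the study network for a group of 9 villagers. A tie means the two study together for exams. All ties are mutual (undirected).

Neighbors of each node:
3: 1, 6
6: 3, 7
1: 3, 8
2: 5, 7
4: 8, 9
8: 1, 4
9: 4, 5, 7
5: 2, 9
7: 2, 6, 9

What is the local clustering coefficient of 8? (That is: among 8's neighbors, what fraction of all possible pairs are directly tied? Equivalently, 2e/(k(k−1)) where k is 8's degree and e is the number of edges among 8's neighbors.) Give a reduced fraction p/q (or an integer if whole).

8's neighbors: 1 and 4 (k = 2).
Possible neighbor pairs: C(2,2) = 1. Edges among them: none → e = 0.
Clustering(8) = 0/1.

0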